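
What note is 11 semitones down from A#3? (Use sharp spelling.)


Reasoning:
A#3: chromatic position 10 in octave 3 → absolute = 3×12 + 10 = 46
Transpose down 11: 46 - 11 = 35
35 = 2×12 + 11 → B in octave 2
Result = B2


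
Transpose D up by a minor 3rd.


minor 3rd: 3 letter names, 3 semitones
Letter: D + 2 → F
Pitch: D + 3 semitones, spelled as an F → F
= F


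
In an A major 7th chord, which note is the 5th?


Major 7th chord = root + major 3rd + perfect 5th + major 7th
Seventh chords stack in thirds, so the letter names are A-C-E-G
Root: A
Major 3rd above A: C#
Perfect 5th above A: E
Major 7th above A: G#
The 5th = E


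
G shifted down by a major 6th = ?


major 6th: 6 letter names, 9 semitones
Letter: G - 5 → B
Pitch: G - 9 semitones, spelled as a B → Bb
= Bb


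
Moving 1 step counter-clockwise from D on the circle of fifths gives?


Each counter-clockwise step moves down a perfect 5th (= up a perfect 4th)
From D: D → G
= G


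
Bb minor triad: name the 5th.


Minor triad = root + minor 3rd (3 semitones) + perfect 5th (7 semitones)
A triad on Bb stacks thirds, so the chord tones use letter names B-D-F
Root: Bb
Minor 3rd above Bb: Db
Perfect 5th above Bb: F
The 5th = F


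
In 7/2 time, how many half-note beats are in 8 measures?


Let's work it out.
Time signature 7/2: the bottom number 2 means the half note gets one count
The top number 7 means 7 half-note beats per measure
Total = 7 × 8 measures
= 56 half-note beats


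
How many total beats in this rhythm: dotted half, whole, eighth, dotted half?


Let's work it out.
Beat values:
  dotted half = 3 beats
  whole = 4 beats
  eighth = 0.5 beats
  dotted half = 3 beats
Sum = 3 + 4 + 0.5 + 3
= 10.5 beats


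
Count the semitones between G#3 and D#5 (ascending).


Reasoning:
Absolute semitone position = octave×12 + chromatic position
G#3: 3×12 + 8 = 44
D#5: 5×12 + 3 = 63
Difference = 63 - 44 = 19
= 19 semitones


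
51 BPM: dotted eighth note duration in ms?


Reasoning:
One quarter-note beat = 60000 / BPM = 60000 / 51 ms
Dotted eighth note = 3/4 × quarter note
Duration = 3/4 × 60000 / 51 = 45000 / 51
= 882.4 ms


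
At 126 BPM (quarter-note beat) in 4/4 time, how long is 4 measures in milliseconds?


Quarter-note beat duration = 60000 / 126 ms
Beats per measure (4/4) = 4
One measure = 4 × 60000 / 126 = 240000 / 126 ms
4 measures = 4 × 240000 / 126 = 960000 / 126
= 7619.0 ms


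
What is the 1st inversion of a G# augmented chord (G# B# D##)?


Step by step:
Root position: G# B# D##
1st inversion: move root up an octave
Bass note: B#
Notes (bottom to top) = B# D## G#


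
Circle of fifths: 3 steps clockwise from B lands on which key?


Solution.
Each clockwise step on the circle of fifths moves up a perfect 5th
From B: B → F#/Gb → Db → Ab
= Ab


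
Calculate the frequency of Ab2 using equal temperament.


Let's work it out.
f = 440 × 2^(n/12) where n = semitones from A4
Ab2: -25 semitones from A4
f = 440 × 2^(-25/12)
f = 103.83 Hz


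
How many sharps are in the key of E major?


Sharp major keys follow the circle of fifths: C(0), G(1), D(2), A(3), E(4), B(5), F#(6), C#(7)
E major has 4 sharps
Order of sharps: F# C# G# D# A# E# B# → first 4: F#, C#, G#, D#
= 4 sharps


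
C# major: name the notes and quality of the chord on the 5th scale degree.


Step by step:
C# major scale: C# D# E# F# G# A# B#
Diatonic triad on degree 5 stacks scale notes 5, 7, 2: G# B# D#
G#→B# = 4 semitones; G#→D# = 7 semitones → major triad
= G# B# D# (major)


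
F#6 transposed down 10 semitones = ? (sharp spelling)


Let's work it out.
F#6: chromatic position 6 in octave 6 → absolute = 6×12 + 6 = 78
Transpose down 10: 78 - 10 = 68
68 = 5×12 + 8 → G# in octave 5
Result = G#5


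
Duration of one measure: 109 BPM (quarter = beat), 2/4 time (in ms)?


Solution.
Quarter-note beat duration = 60000 / 109 ms
Beats per measure (2/4) = 2
One measure = 2 × 60000 / 109 = 120000 / 109 ms
= 1100.9 ms


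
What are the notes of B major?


Major scale pattern: W-W-H-W-W-W-H (2-2-1-2-2-2-1 semitones)
Starting from B:
  B + 2 semitones → C#
  C# + 2 semitones → D#
  D# + 1 semitone → E
  E + 2 semitones → F#
  F# + 2 semitones → G#
  G# + 2 semitones → A#
  A# + 1 semitone → B
Scale = B C# D# E F# G# A#


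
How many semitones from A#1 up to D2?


Solution.
Absolute semitone position = octave×12 + chromatic position
A#1: 1×12 + 10 = 22
D2: 2×12 + 2 = 26
Difference = 26 - 22 = 4
= 4 semitones


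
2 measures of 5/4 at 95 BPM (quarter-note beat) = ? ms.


Working:
Quarter-note beat duration = 60000 / 95 ms
Beats per measure (5/4) = 5
One measure = 5 × 60000 / 95 = 300000 / 95 ms
2 measures = 2 × 300000 / 95 = 600000 / 95
= 6315.8 ms


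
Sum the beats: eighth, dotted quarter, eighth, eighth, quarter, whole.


Reasoning:
Beat values:
  eighth = 0.5 beats
  dotted quarter = 1.5 beats
  eighth = 0.5 beats
  eighth = 0.5 beats
  quarter = 1 beat
  whole = 4 beats
Sum = 0.5 + 1.5 + 0.5 + 0.5 + 1 + 4
= 8 beats


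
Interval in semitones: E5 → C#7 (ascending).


Solution.
Absolute semitone position = octave×12 + chromatic position
E5: 5×12 + 4 = 64
C#7: 7×12 + 1 = 85
Difference = 85 - 64 = 21
= 21 semitones


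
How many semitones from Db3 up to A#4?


Let's work it out.
Absolute semitone position = octave×12 + chromatic position
Db3: 3×12 + 1 = 37
A#4: 4×12 + 10 = 58
Difference = 58 - 37 = 21
= 21 semitones


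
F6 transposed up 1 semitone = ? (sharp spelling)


F6: chromatic position 5 in octave 6 → absolute = 6×12 + 5 = 77
Transpose up 1: 77 + 1 = 78
78 = 6×12 + 6 → F# in octave 6
Result = F#6


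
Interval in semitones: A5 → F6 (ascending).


Step by step:
Absolute semitone position = octave×12 + chromatic position
A5: 5×12 + 9 = 69
F6: 6×12 + 5 = 77
Difference = 77 - 69 = 8
= 8 semitones


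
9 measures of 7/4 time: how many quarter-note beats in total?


Reasoning:
Time signature 7/4: the bottom number 4 means the quarter note gets one count
The top number 7 means 7 quarter-note beats per measure
Total = 7 × 9 measures
= 63 quarter-note beats


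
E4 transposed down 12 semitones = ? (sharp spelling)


E4: chromatic position 4 in octave 4 → absolute = 4×12 + 4 = 52
Transpose down 12: 52 - 12 = 40
40 = 3×12 + 4 → E in octave 3
Result = E3


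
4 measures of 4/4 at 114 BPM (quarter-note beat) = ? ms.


Let's work it out.
Quarter-note beat duration = 60000 / 114 ms
Beats per measure (4/4) = 4
One measure = 4 × 60000 / 114 = 240000 / 114 ms
4 measures = 4 × 240000 / 114 = 960000 / 114
= 8421.1 ms


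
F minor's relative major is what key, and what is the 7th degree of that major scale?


Step by step:
The relative major shares the key signature and is a minor 3rd above the minor tonic
A minor 3rd above F is Ab
→ relative major of F minor is Ab major
Ab major scale: Ab Bb C Db Eb F G
= Ab major; 7th degree = G


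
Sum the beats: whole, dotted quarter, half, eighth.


Beat values:
  whole = 4 beats
  dotted quarter = 1.5 beats
  half = 2 beats
  eighth = 0.5 beats
Sum = 4 + 1.5 + 2 + 0.5
= 8 beats


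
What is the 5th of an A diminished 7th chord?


Solution.
Diminished 7th chord = root + minor 3rd + diminished 5th + diminished 7th
Seventh chords stack in thirds, so the letter names are A-C-E-G
Root: A
Minor 3rd above A: C
Diminished 5th above A: Eb
Diminished 7th above A: Gb
The 5th = Eb


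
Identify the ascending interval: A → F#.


Working:
Letter names: A → F spans 6 letter names → a 6th
Semitones: A → F# = 9 half-steps
A 6th of 9 semitones is a major 6th
= major 6th


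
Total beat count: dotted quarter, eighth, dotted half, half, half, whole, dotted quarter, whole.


Let's work it out.
Beat values:
  dotted quarter = 1.5 beats
  eighth = 0.5 beats
  dotted half = 3 beats
  half = 2 beats
  half = 2 beats
  whole = 4 beats
  dotted quarter = 1.5 beats
  whole = 4 beats
Sum = 1.5 + 0.5 + 3 + 2 + 2 + 4 + 1.5 + 4
= 18.5 beats


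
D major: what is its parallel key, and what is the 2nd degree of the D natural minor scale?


Working:
Parallel keys share the same tonic but differ in mode
D major → parallel is D minor
D natural minor scale: D E F G A Bb C
= D minor; 2nd degree = E


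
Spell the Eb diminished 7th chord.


Step by step:
Diminished 7th chord = root + minor 3rd + diminished 5th + diminished 7th
Seventh chords stack in thirds, so the letter names are E-G-B-D
Root: Eb
Minor 3rd above Eb: Gb
Diminished 5th above Eb: Bbb
Diminished 7th above Eb: Dbb
Chord = Eb Gb Bbb Dbb


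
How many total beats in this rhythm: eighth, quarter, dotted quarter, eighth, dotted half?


Reasoning:
Beat values:
  eighth = 0.5 beats
  quarter = 1 beat
  dotted quarter = 1.5 beats
  eighth = 0.5 beats
  dotted half = 3 beats
Sum = 0.5 + 1 + 1.5 + 0.5 + 3
= 6.5 beats


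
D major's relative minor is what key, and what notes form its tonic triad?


The relative minor shares the major's key signature and starts on its 6th degree
6th degree = a major 6th above the tonic; a major 6th above D is B
→ relative minor of D major is B minor
Tonic triad of B minor = root + minor 3rd + perfect 5th = B D F#
= B minor; triad = B D F#


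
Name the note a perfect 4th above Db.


A 4th spans 4 letter names, so from D we land on G
A perfect 4th = 5 semitones above Db
Spell G at that pitch: Gb
= Gb


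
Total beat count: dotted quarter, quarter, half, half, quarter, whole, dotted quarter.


Step by step:
Beat values:
  dotted quarter = 1.5 beats
  quarter = 1 beat
  half = 2 beats
  half = 2 beats
  quarter = 1 beat
  whole = 4 beats
  dotted quarter = 1.5 beats
Sum = 1.5 + 1 + 2 + 2 + 1 + 4 + 1.5
= 13 beats


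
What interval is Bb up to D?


Reasoning:
Letter names: B → D spans 3 letter names → a 3rd
Semitones: Bb → D = 4 half-steps
A 3rd of 4 semitones is a major 3rd
= major 3rd


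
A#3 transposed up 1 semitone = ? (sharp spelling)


A#3: chromatic position 10 in octave 3 → absolute = 3×12 + 10 = 46
Transpose up 1: 46 + 1 = 47
47 = 3×12 + 11 → B in octave 3
Result = B3


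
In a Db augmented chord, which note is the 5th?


Step by step:
Augmented triad = root + major 3rd (4 semitones) + augmented 5th (8 semitones)
A triad on Db stacks thirds, so the chord tones use letter names D-F-A
Root: Db
Major 3rd above Db: F
Augmented 5th above Db: A
The 5th = A


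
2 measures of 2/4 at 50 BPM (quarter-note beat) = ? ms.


Solution.
Quarter-note beat duration = 60000 / 50 ms
Beats per measure (2/4) = 2
One measure = 2 × 60000 / 50 = 120000 / 50 ms
2 measures = 2 × 120000 / 50 = 240000 / 50
= 4800.0 ms


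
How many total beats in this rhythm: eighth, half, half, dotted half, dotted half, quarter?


Beat values:
  eighth = 0.5 beats
  half = 2 beats
  half = 2 beats
  dotted half = 3 beats
  dotted half = 3 beats
  quarter = 1 beat
Sum = 0.5 + 2 + 2 + 3 + 3 + 1
= 11.5 beats


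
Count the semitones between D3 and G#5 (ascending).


Solution.
Absolute semitone position = octave×12 + chromatic position
D3: 3×12 + 2 = 38
G#5: 5×12 + 8 = 68
Difference = 68 - 38 = 30
= 30 semitones


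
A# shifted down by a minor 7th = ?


Solution.
minor 7th: 7 letter names, 10 semitones
Letter: A - 6 → B
Pitch: A# - 10 semitones, spelled as a B → B#
= B#


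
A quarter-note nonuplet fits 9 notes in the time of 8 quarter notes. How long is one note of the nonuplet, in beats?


Let's work it out.
Nonuplet: 9 notes occupy the space of 8 quarter notes
Space = 8 × 1 = 8 beats
Each nonuplet note = 8 / 9 = 8/9 beats
= 8/9 beats


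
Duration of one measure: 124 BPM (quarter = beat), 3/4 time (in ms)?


Working:
Quarter-note beat duration = 60000 / 124 ms
Beats per measure (3/4) = 3
One measure = 3 × 60000 / 124 = 180000 / 124 ms
= 1451.6 ms


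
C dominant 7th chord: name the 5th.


Dominant 7th chord = root + major 3rd + perfect 5th + minor 7th
Seventh chords stack in thirds, so the letter names are C-E-G-B
Root: C
Major 3rd above C: E
Perfect 5th above C: G
Minor 7th above C: Bb
The 5th = G


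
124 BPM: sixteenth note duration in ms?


One quarter-note beat = 60000 / BPM = 60000 / 124 ms
Sixteenth note = 1/4 × quarter note
Duration = 1/4 × 60000 / 124 = 15000 / 124
= 121.0 ms


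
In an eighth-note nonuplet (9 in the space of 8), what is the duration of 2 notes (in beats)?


Let's work it out.
Nonuplet: 9 notes occupy the space of 8 eighth notes
Space = 8 × 1/2 = 4 beats
Each nonuplet note = 4 / 9 = 4/9 beats
2 notes = 2 × 4/9 = 8/9
= 8/9 beats


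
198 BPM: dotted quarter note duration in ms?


Solution.
One quarter-note beat = 60000 / BPM = 60000 / 198 ms
Dotted quarter note = 3/2 × quarter note
Duration = 3/2 × 60000 / 198 = 90000 / 198
= 454.5 ms


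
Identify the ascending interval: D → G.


Solution.
Letter names: D → G spans 4 letter names → a 4th
Semitones: D → G = 5 half-steps
A 4th of 5 semitones is a perfect 4th
= perfect 4th


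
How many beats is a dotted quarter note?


Step by step:
Base quarter note = 1 beat
Dot 1 adds half the previous value: +1/2
One dotted quarter = 1 + 1/2 = 3/2
= 3/2 beats


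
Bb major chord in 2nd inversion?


Step by step:
Root position: Bb D F
2nd inversion: move root and 3rd up an octave
Bass note: F
Notes (bottom to top) = F Bb D


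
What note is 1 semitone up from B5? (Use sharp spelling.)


Reasoning:
B5: chromatic position 11 in octave 5 → absolute = 5×12 + 11 = 71
Transpose up 1: 71 + 1 = 72
72 = 6×12 + 0 → C in octave 6
Result = C6


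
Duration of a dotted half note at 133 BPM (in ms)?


Solution.
One quarter-note beat = 60000 / BPM = 60000 / 133 ms
Dotted half note = 3 × quarter note
Duration = 3 × 60000 / 133 = 180000 / 133
= 1353.4 ms


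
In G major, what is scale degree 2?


Let's work it out.
Major scale pattern: W-W-H-W-W-W-H (2-2-1-2-2-2-1 semitones)
Starting from G:
  G + 2 semitones → A
  A + 2 semitones → B
  B + 1 semitone → C
  C + 2 semitones → D
  D + 2 semitones → E
  E + 2 semitones → F#
  F# + 1 semitone → G
Scale: G A B C D E F#
Degree 2 = A


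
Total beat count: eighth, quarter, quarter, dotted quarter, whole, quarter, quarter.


Beat values:
  eighth = 0.5 beats
  quarter = 1 beat
  quarter = 1 beat
  dotted quarter = 1.5 beats
  whole = 4 beats
  quarter = 1 beat
  quarter = 1 beat
Sum = 0.5 + 1 + 1 + 1.5 + 4 + 1 + 1
= 10 beats


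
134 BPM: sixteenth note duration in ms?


Working:
One quarter-note beat = 60000 / BPM = 60000 / 134 ms
Sixteenth note = 1/4 × quarter note
Duration = 1/4 × 60000 / 134 = 15000 / 134
= 111.9 ms


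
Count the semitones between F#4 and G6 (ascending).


Working:
Absolute semitone position = octave×12 + chromatic position
F#4: 4×12 + 6 = 54
G6: 6×12 + 7 = 79
Difference = 79 - 54 = 25
= 25 semitones


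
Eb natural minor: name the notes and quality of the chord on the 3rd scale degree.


Reasoning:
Eb natural minor scale: Eb F Gb Ab Bb Cb Db
Diatonic triad on degree 3 stacks scale notes 3, 5, 7: Gb Bb Db
Gb→Bb = 4 semitones; Gb→Db = 7 semitones → major triad
= Gb Bb Db (major)


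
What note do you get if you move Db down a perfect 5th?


perfect 5th: 5 letter names, 7 semitones
Letter: D - 4 → G
Pitch: Db - 7 semitones, spelled as a G → Gb
= Gb


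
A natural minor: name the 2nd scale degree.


Step by step:
Natural minor scale pattern: W-H-W-W-H-W-W (2-1-2-2-1-2-2 semitones)
Starting from A:
  A + 2 semitones → B
  B + 1 semitone → C
  C + 2 semitones → D
  D + 2 semitones → E
  E + 1 semitone → F
  F + 2 semitones → G
  G + 2 semitones → A
Scale: A B C D E F G
Degree 2 = B


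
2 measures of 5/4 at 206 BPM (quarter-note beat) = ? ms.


Step by step:
Quarter-note beat duration = 60000 / 206 ms
Beats per measure (5/4) = 5
One measure = 5 × 60000 / 206 = 300000 / 206 ms
2 measures = 2 × 300000 / 206 = 600000 / 206
= 2912.6 ms


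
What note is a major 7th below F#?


A 7th spans 7 letter names, so from F we land on G
A major 7th = 11 semitones below F#
Spell G at that pitch: G
= G


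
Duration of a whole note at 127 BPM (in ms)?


One quarter-note beat = 60000 / BPM = 60000 / 127 ms
Whole note = 4 × quarter note
Duration = 4 × 60000 / 127 = 240000 / 127
= 1889.8 ms


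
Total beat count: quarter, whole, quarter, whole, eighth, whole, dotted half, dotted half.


Step by step:
Beat values:
  quarter = 1 beat
  whole = 4 beats
  quarter = 1 beat
  whole = 4 beats
  eighth = 0.5 beats
  whole = 4 beats
  dotted half = 3 beats
  dotted half = 3 beats
Sum = 1 + 4 + 1 + 4 + 0.5 + 4 + 3 + 3
= 20.5 beats


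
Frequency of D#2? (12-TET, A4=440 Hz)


Let's work it out.
f = 440 × 2^(n/12) where n = semitones from A4
D#2: -30 semitones from A4
f = 440 × 2^(-30/12)
f = 77.78 Hz


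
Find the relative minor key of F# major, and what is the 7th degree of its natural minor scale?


Step by step:
The relative minor shares the major's key signature and starts on its 6th degree
6th degree = a major 6th above the tonic; a major 6th above F# is D#
→ relative minor of F# major is D# minor
D# natural minor scale: D# E# F# G# A# B C#
= D# minor; 7th degree = C#


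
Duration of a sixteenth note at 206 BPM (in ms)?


Reasoning:
One quarter-note beat = 60000 / BPM = 60000 / 206 ms
Sixteenth note = 1/4 × quarter note
Duration = 1/4 × 60000 / 206 = 15000 / 206
= 72.8 ms


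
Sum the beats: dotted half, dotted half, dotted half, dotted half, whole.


Reasoning:
Beat values:
  dotted half = 3 beats
  dotted half = 3 beats
  dotted half = 3 beats
  dotted half = 3 beats
  whole = 4 beats
Sum = 3 + 3 + 3 + 3 + 4
= 16 beats


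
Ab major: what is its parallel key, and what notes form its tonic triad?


Working:
Parallel keys share the same tonic but differ in mode
Ab major → parallel is Ab minor
Tonic triad of Ab minor = Ab Cb Eb
= Ab minor; triad = Ab Cb Eb


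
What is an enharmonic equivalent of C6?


Working:
Enharmonic notes sound the same pitch but are spelled with different letter names
C and B# name the same pitch class
Octave numbers change at C, so C6 = B#5
= B#5


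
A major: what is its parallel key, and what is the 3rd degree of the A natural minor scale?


Parallel keys share the same tonic but differ in mode
A major → parallel is A minor
A natural minor scale: A B C D E F G
= A minor; 3rd degree = C


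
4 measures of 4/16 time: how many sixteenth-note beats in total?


Reasoning:
Time signature 4/16: the bottom number 16 means the sixteenth note gets one count
The top number 4 means 4 sixteenth-note beats per measure
Total = 4 × 4 measures
= 16 sixteenth-note beats


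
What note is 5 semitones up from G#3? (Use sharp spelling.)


G#3: chromatic position 8 in octave 3 → absolute = 3×12 + 8 = 44
Transpose up 5: 44 + 5 = 49
49 = 4×12 + 1 → C# in octave 4
Result = C#4


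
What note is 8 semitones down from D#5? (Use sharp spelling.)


D#5: chromatic position 3 in octave 5 → absolute = 5×12 + 3 = 63
Transpose down 8: 63 - 8 = 55
55 = 4×12 + 7 → G in octave 4
Result = G4


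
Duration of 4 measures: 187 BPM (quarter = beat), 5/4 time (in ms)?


Step by step:
Quarter-note beat duration = 60000 / 187 ms
Beats per measure (5/4) = 5
One measure = 5 × 60000 / 187 = 300000 / 187 ms
4 measures = 4 × 300000 / 187 = 1200000 / 187
= 6417.1 ms


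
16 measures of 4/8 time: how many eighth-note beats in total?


Time signature 4/8: the bottom number 8 means the eighth note gets one count
The top number 4 means 4 eighth-note beats per measure
Total = 4 × 16 measures
= 64 eighth-note beats


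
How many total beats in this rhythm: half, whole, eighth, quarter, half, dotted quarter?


Solution.
Beat values:
  half = 2 beats
  whole = 4 beats
  eighth = 0.5 beats
  quarter = 1 beat
  half = 2 beats
  dotted quarter = 1.5 beats
Sum = 2 + 4 + 0.5 + 1 + 2 + 1.5
= 11 beats


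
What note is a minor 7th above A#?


Reasoning:
A 7th spans 7 letter names, so from A we land on G
A minor 7th = 10 semitones above A#
Spell G at that pitch: G#
= G#


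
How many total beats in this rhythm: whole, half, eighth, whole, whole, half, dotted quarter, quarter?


Let's work it out.
Beat values:
  whole = 4 beats
  half = 2 beats
  eighth = 0.5 beats
  whole = 4 beats
  whole = 4 beats
  half = 2 beats
  dotted quarter = 1.5 beats
  quarter = 1 beat
Sum = 4 + 2 + 0.5 + 4 + 4 + 2 + 1.5 + 1
= 19 beats


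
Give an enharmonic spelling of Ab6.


Step by step:
Enharmonic notes sound the same pitch but are spelled with different letter names
Ab and G# name the same pitch class
= G#6


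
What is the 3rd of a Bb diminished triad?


Let's work it out.
Diminished triad = root + minor 3rd (3 semitones) + diminished 5th (6 semitones)
A triad on Bb stacks thirds, so the chord tones use letter names B-D-F
Root: Bb
Minor 3rd above Bb: Db
Diminished 5th above Bb: Fb
The 3rd = Db


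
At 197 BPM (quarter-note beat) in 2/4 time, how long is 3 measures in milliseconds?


Reasoning:
Quarter-note beat duration = 60000 / 197 ms
Beats per measure (2/4) = 2
One measure = 2 × 60000 / 197 = 120000 / 197 ms
3 measures = 3 × 120000 / 197 = 360000 / 197
= 1827.4 ms


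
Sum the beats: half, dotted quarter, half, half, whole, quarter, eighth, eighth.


Step by step:
Beat values:
  half = 2 beats
  dotted quarter = 1.5 beats
  half = 2 beats
  half = 2 beats
  whole = 4 beats
  quarter = 1 beat
  eighth = 0.5 beats
  eighth = 0.5 beats
Sum = 2 + 1.5 + 2 + 2 + 4 + 1 + 0.5 + 0.5
= 13.5 beats


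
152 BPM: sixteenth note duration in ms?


Step by step:
One quarter-note beat = 60000 / BPM = 60000 / 152 ms
Sixteenth note = 1/4 × quarter note
Duration = 1/4 × 60000 / 152 = 15000 / 152
= 98.7 ms


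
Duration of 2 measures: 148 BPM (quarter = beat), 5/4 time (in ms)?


Step by step:
Quarter-note beat duration = 60000 / 148 ms
Beats per measure (5/4) = 5
One measure = 5 × 60000 / 148 = 300000 / 148 ms
2 measures = 2 × 300000 / 148 = 600000 / 148
= 4054.1 ms


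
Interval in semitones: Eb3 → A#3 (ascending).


Let's work it out.
Absolute semitone position = octave×12 + chromatic position
Eb3: 3×12 + 3 = 39
A#3: 3×12 + 10 = 46
Difference = 46 - 39 = 7
= 7 semitones


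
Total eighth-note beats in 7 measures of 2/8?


Time signature 2/8: the bottom number 8 means the eighth note gets one count
The top number 2 means 2 eighth-note beats per measure
Total = 2 × 7 measures
= 14 eighth-note beats


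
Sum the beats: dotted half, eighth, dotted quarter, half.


Step by step:
Beat values:
  dotted half = 3 beats
  eighth = 0.5 beats
  dotted quarter = 1.5 beats
  half = 2 beats
Sum = 3 + 0.5 + 1.5 + 2
= 7 beats


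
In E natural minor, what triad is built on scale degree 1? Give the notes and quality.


Working:
E natural minor scale: E F# G A B C D
Diatonic triad on degree 1 stacks scale notes 1, 3, 5: E G B
E→G = 3 semitones; E→B = 7 semitones → minor triad
= E G B (minor)


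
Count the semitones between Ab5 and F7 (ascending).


Absolute semitone position = octave×12 + chromatic position
Ab5: 5×12 + 8 = 68
F7: 7×12 + 5 = 89
Difference = 89 - 68 = 21
= 21 semitones


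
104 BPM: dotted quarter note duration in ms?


Reasoning:
One quarter-note beat = 60000 / BPM = 60000 / 104 ms
Dotted quarter note = 3/2 × quarter note
Duration = 3/2 × 60000 / 104 = 90000 / 104
= 865.4 ms


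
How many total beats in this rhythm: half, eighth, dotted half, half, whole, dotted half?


Let's work it out.
Beat values:
  half = 2 beats
  eighth = 0.5 beats
  dotted half = 3 beats
  half = 2 beats
  whole = 4 beats
  dotted half = 3 beats
Sum = 2 + 0.5 + 3 + 2 + 4 + 3
= 14.5 beats


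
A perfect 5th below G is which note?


Let's work it out.
A 5th spans 5 letter names, so from G we land on C
A perfect 5th = 7 semitones below G
Spell C at that pitch: C
= C


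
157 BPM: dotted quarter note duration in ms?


Working:
One quarter-note beat = 60000 / BPM = 60000 / 157 ms
Dotted quarter note = 3/2 × quarter note
Duration = 3/2 × 60000 / 157 = 90000 / 157
= 573.2 ms


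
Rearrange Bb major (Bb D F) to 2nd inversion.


Solution.
Root position: Bb D F
2nd inversion: move root and 3rd up an octave
Bass note: F
Notes (bottom to top) = F Bb D


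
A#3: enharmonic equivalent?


Reasoning:
Enharmonic notes sound the same pitch but are spelled with different letter names
A# and Bb name the same pitch class
= Bb3


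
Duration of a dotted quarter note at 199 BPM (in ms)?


Let's work it out.
One quarter-note beat = 60000 / BPM = 60000 / 199 ms
Dotted quarter note = 3/2 × quarter note
Duration = 3/2 × 60000 / 199 = 90000 / 199
= 452.3 ms


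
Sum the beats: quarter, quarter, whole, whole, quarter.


Working:
Beat values:
  quarter = 1 beat
  quarter = 1 beat
  whole = 4 beats
  whole = 4 beats
  quarter = 1 beat
Sum = 1 + 1 + 4 + 4 + 1
= 11 beats


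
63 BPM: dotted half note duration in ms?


One quarter-note beat = 60000 / BPM = 60000 / 63 ms
Dotted half note = 3 × quarter note
Duration = 3 × 60000 / 63 = 180000 / 63
= 2857.1 ms


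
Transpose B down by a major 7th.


Step by step:
major 7th: 7 letter names, 11 semitones
Letter: B - 6 → C
Pitch: B - 11 semitones, spelled as a C → C
= C


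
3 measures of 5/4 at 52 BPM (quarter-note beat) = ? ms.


Step by step:
Quarter-note beat duration = 60000 / 52 ms
Beats per measure (5/4) = 5
One measure = 5 × 60000 / 52 = 300000 / 52 ms
3 measures = 3 × 300000 / 52 = 900000 / 52
= 17307.7 ms


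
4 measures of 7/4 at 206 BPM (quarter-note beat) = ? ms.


Quarter-note beat duration = 60000 / 206 ms
Beats per measure (7/4) = 7
One measure = 7 × 60000 / 206 = 420000 / 206 ms
4 measures = 4 × 420000 / 206 = 1680000 / 206
= 8155.3 ms


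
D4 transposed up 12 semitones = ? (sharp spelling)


Solution.
D4: chromatic position 2 in octave 4 → absolute = 4×12 + 2 = 50
Transpose up 12: 50 + 12 = 62
62 = 5×12 + 2 → D in octave 5
Result = D5


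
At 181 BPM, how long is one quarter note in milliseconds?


One quarter-note beat = 60000 / BPM = 60000 / 181 ms
Duration = 60000 / 181
= 331.5 ms


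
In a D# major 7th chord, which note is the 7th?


Working:
Major 7th chord = root + major 3rd + perfect 5th + major 7th
Seventh chords stack in thirds, so the letter names are D-F-A-C
Root: D#
Major 3rd above D#: F##
Perfect 5th above D#: A#
Major 7th above D#: C##
The 7th = C##


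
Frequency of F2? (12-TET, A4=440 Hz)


Step by step:
f = 440 × 2^(n/12) where n = semitones from A4
F2: -28 semitones from A4
f = 440 × 2^(-28/12)
f = 87.31 Hz


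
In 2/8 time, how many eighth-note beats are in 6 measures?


Time signature 2/8: the bottom number 8 means the eighth note gets one count
The top number 2 means 2 eighth-note beats per measure
Total = 2 × 6 measures
= 12 eighth-note beats


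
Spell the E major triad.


Major triad = root + major 3rd (4 semitones) + perfect 5th (7 semitones)
A triad on E stacks thirds, so the chord tones use letter names E-G-B
Root: E
Major 3rd above E: G#
Perfect 5th above E: B
Chord = E G# B


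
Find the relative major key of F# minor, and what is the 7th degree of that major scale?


The relative major shares the key signature and is a minor 3rd above the minor tonic
A minor 3rd above F# is A
→ relative major of F# minor is A major
A major scale: A B C# D E F# G#
= A major; 7th degree = G#


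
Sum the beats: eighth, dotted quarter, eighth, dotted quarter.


Let's work it out.
Beat values:
  eighth = 0.5 beats
  dotted quarter = 1.5 beats
  eighth = 0.5 beats
  dotted quarter = 1.5 beats
Sum = 0.5 + 1.5 + 0.5 + 1.5
= 4 beats


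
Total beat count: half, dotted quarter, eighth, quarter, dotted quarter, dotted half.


Beat values:
  half = 2 beats
  dotted quarter = 1.5 beats
  eighth = 0.5 beats
  quarter = 1 beat
  dotted quarter = 1.5 beats
  dotted half = 3 beats
Sum = 2 + 1.5 + 0.5 + 1 + 1.5 + 3
= 9.5 beats


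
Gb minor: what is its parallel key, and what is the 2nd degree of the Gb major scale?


Working:
Parallel keys share the same tonic but differ in mode
Gb minor → parallel is Gb major
Gb major scale: Gb Ab Bb Cb Db Eb F
= Gb major; 2nd degree = Ab


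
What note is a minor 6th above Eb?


Reasoning:
A 6th spans 6 letter names, so from E we land on C
A minor 6th = 8 semitones above Eb
Spell C at that pitch: Cb
= Cb


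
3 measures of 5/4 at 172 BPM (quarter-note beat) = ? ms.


Solution.
Quarter-note beat duration = 60000 / 172 ms
Beats per measure (5/4) = 5
One measure = 5 × 60000 / 172 = 300000 / 172 ms
3 measures = 3 × 300000 / 172 = 900000 / 172
= 5232.6 ms


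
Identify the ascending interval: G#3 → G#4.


Solution.
Letter names: G → G spans 8 letter names → an octave
Semitones: G#3 → G#4 = 12 half-steps
An octave of 12 semitones is a perfect octave
= perfect octave


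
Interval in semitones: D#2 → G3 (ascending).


Step by step:
Absolute semitone position = octave×12 + chromatic position
D#2: 2×12 + 3 = 27
G3: 3×12 + 7 = 43
Difference = 43 - 27 = 16
= 16 semitones


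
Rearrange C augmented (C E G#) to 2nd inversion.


Reasoning:
Root position: C E G#
2nd inversion: move root and 3rd up an octave
Bass note: G#
Notes (bottom to top) = G# C E


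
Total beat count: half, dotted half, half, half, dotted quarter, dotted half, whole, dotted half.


Beat values:
  half = 2 beats
  dotted half = 3 beats
  half = 2 beats
  half = 2 beats
  dotted quarter = 1.5 beats
  dotted half = 3 beats
  whole = 4 beats
  dotted half = 3 beats
Sum = 2 + 3 + 2 + 2 + 1.5 + 3 + 4 + 3
= 20.5 beats


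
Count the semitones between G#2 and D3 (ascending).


Step by step:
Absolute semitone position = octave×12 + chromatic position
G#2: 2×12 + 8 = 32
D3: 3×12 + 2 = 38
Difference = 38 - 32 = 6
= 6 semitones


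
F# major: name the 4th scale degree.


Major scale pattern: W-W-H-W-W-W-H (2-2-1-2-2-2-1 semitones)
Starting from F#:
  F# + 2 semitones → G#
  G# + 2 semitones → A#
  A# + 1 semitone → B
  B + 2 semitones → C#
  C# + 2 semitones → D#
  D# + 2 semitones → E#
  E# + 1 semitone → F#
Scale: F# G# A# B C# D# E#
Degree 4 = B


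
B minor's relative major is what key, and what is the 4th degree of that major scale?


The relative major shares the key signature and is a minor 3rd above the minor tonic
A minor 3rd above B is D
→ relative major of B minor is D major
D major scale: D E F# G A B C#
= D major; 4th degree = G


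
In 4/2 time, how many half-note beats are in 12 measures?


Solution.
Time signature 4/2: the bottom number 2 means the half note gets one count
The top number 4 means 4 half-note beats per measure
Total = 4 × 12 measures
= 48 half-note beats


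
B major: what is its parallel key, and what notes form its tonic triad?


Step by step:
Parallel keys share the same tonic but differ in mode
B major → parallel is B minor
Tonic triad of B minor = B D F#
= B minor; triad = B D F#


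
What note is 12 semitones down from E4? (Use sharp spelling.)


E4: chromatic position 4 in octave 4 → absolute = 4×12 + 4 = 52
Transpose down 12: 52 - 12 = 40
40 = 3×12 + 4 → E in octave 3
Result = E3


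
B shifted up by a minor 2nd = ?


Solution.
minor 2nd: 2 letter names, 1 semitones
Letter: B + 1 → C
Pitch: B + 1 semitones, spelled as a C → C
= C


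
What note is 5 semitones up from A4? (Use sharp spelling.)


Solution.
A4: chromatic position 9 in octave 4 → absolute = 4×12 + 9 = 57
Transpose up 5: 57 + 5 = 62
62 = 5×12 + 2 → D in octave 5
Result = D5


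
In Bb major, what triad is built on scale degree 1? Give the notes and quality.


Reasoning:
Bb major scale: Bb C D Eb F G A
Diatonic triad on degree 1 stacks scale notes 1, 3, 5: Bb D F
Bb→D = 4 semitones; Bb→F = 7 semitones → major triad
= Bb D F (major)


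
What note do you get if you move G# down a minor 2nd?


Step by step:
minor 2nd: 2 letter names, 1 semitones
Letter: G - 1 → F
Pitch: G# - 1 semitones, spelled as an F → F##
= F##


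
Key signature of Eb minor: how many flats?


Flat minor keys: A(0), D(1), G(2), C(3), F(4), Bb(5), Eb(6), Ab(7)
Eb minor has 6 flats
Order of flats: Bb Eb Ab Db Gb Cb Fb → first 6: Bb, Eb, Ab, Db, Gb, Cb
= 6 flats


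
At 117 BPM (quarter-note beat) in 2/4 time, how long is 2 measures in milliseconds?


Quarter-note beat duration = 60000 / 117 ms
Beats per measure (2/4) = 2
One measure = 2 × 60000 / 117 = 120000 / 117 ms
2 measures = 2 × 120000 / 117 = 240000 / 117
= 2051.3 ms


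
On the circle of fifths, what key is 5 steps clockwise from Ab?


Working:
Each clockwise step on the circle of fifths moves up a perfect 5th
From Ab: Ab → Eb → Bb → F → C → G
= G


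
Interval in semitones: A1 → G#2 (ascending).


Solution.
Absolute semitone position = octave×12 + chromatic position
A1: 1×12 + 9 = 21
G#2: 2×12 + 8 = 32
Difference = 32 - 21 = 11
= 11 semitones


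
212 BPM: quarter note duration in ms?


Let's work it out.
One quarter-note beat = 60000 / BPM = 60000 / 212 ms
Duration = 60000 / 212
= 283.0 ms


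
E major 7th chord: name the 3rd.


Reasoning:
Major 7th chord = root + major 3rd + perfect 5th + major 7th
Seventh chords stack in thirds, so the letter names are E-G-B-D
Root: E
Major 3rd above E: G#
Perfect 5th above E: B
Major 7th above E: D#
The 3rd = G#


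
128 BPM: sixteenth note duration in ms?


Step by step:
One quarter-note beat = 60000 / BPM = 60000 / 128 ms
Sixteenth note = 1/4 × quarter note
Duration = 1/4 × 60000 / 128 = 15000 / 128
= 117.2 ms


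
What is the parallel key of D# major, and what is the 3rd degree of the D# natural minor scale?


Parallel keys share the same tonic but differ in mode
D# major → parallel is D# minor
D# natural minor scale: D# E# F# G# A# B C#
= D# minor; 3rd degree = F#


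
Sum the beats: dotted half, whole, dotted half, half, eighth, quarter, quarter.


Solution.
Beat values:
  dotted half = 3 beats
  whole = 4 beats
  dotted half = 3 beats
  half = 2 beats
  eighth = 0.5 beats
  quarter = 1 beat
  quarter = 1 beat
Sum = 3 + 4 + 3 + 2 + 0.5 + 1 + 1
= 14.5 beats


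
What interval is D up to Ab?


Letter names: D → A spans 5 letter names → a 5th
Semitones: D → Ab = 6 half-steps
A 5th of 6 semitones is a diminished 5th
= diminished 5th


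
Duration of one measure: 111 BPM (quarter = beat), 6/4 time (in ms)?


Reasoning:
Quarter-note beat duration = 60000 / 111 ms
Beats per measure (6/4) = 6
One measure = 6 × 60000 / 111 = 360000 / 111 ms
= 3243.2 ms


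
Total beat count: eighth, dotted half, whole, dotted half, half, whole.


Beat values:
  eighth = 0.5 beats
  dotted half = 3 beats
  whole = 4 beats
  dotted half = 3 beats
  half = 2 beats
  whole = 4 beats
Sum = 0.5 + 3 + 4 + 3 + 2 + 4
= 16.5 beats


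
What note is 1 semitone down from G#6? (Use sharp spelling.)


G#6: chromatic position 8 in octave 6 → absolute = 6×12 + 8 = 80
Transpose down 1: 80 - 1 = 79
79 = 6×12 + 7 → G in octave 6
Result = G6


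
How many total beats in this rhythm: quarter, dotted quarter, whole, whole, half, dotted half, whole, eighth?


Working:
Beat values:
  quarter = 1 beat
  dotted quarter = 1.5 beats
  whole = 4 beats
  whole = 4 beats
  half = 2 beats
  dotted half = 3 beats
  whole = 4 beats
  eighth = 0.5 beats
Sum = 1 + 1.5 + 4 + 4 + 2 + 3 + 4 + 0.5
= 20 beats


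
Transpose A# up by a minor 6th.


Solution.
minor 6th: 6 letter names, 8 semitones
Letter: A + 5 → F
Pitch: A# + 8 semitones, spelled as an F → F#
= F#


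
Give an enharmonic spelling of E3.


Reasoning:
Enharmonic notes sound the same pitch but are spelled with different letter names
E and Fb name the same pitch class
= Fb3


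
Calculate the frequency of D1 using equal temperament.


Let's work it out.
f = 440 × 2^(n/12) where n = semitones from A4
D1: -43 semitones from A4
f = 440 × 2^(-43/12)
f = 36.71 Hz


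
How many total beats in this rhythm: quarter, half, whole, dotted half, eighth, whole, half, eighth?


Step by step:
Beat values:
  quarter = 1 beat
  half = 2 beats
  whole = 4 beats
  dotted half = 3 beats
  eighth = 0.5 beats
  whole = 4 beats
  half = 2 beats
  eighth = 0.5 beats
Sum = 1 + 2 + 4 + 3 + 0.5 + 4 + 2 + 0.5
= 17 beats


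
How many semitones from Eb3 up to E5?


Let's work it out.
Absolute semitone position = octave×12 + chromatic position
Eb3: 3×12 + 3 = 39
E5: 5×12 + 4 = 64
Difference = 64 - 39 = 25
= 25 semitones


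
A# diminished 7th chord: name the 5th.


Working:
Diminished 7th chord = root + minor 3rd + diminished 5th + diminished 7th
Seventh chords stack in thirds, so the letter names are A-C-E-G
Root: A#
Minor 3rd above A#: C#
Diminished 5th above A#: E
Diminished 7th above A#: G
The 5th = E


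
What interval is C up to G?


Let's work it out.
Letter names: C → G spans 5 letter names → a 5th
Semitones: C → G = 7 half-steps
A 5th of 7 semitones is a perfect 5th
= perfect 5th


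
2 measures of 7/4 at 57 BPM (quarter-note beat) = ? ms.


Working:
Quarter-note beat duration = 60000 / 57 ms
Beats per measure (7/4) = 7
One measure = 7 × 60000 / 57 = 420000 / 57 ms
2 measures = 2 × 420000 / 57 = 840000 / 57
= 14736.8 ms


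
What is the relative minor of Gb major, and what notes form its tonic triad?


Working:
The relative minor shares the major's key signature and starts on its 6th degree
6th degree = a major 6th above the tonic; a major 6th above Gb is Eb
→ relative minor of Gb major is Eb minor
Tonic triad of Eb minor = root + minor 3rd + perfect 5th = Eb Gb Bb
= Eb minor; triad = Eb Gb Bb


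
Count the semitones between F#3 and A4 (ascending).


Absolute semitone position = octave×12 + chromatic position
F#3: 3×12 + 6 = 42
A4: 4×12 + 9 = 57
Difference = 57 - 42 = 15
= 15 semitones


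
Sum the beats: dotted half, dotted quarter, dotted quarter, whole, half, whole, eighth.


Working:
Beat values:
  dotted half = 3 beats
  dotted quarter = 1.5 beats
  dotted quarter = 1.5 beats
  whole = 4 beats
  half = 2 beats
  whole = 4 beats
  eighth = 0.5 beats
Sum = 3 + 1.5 + 1.5 + 4 + 2 + 4 + 0.5
= 16.5 beats


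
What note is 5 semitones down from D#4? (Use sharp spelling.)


Working:
D#4: chromatic position 3 in octave 4 → absolute = 4×12 + 3 = 51
Transpose down 5: 51 - 5 = 46
46 = 3×12 + 10 → A# in octave 3
Result = A#3


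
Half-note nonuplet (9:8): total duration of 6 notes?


Working:
Nonuplet: 9 notes occupy the space of 8 half notes
Space = 8 × 2 = 16 beats
Each nonuplet note = 16 / 9 = 16/9 beats
6 notes = 6 × 16/9 = 32/3
= 32/3 beats


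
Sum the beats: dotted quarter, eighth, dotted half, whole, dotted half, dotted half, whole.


Working:
Beat values:
  dotted quarter = 1.5 beats
  eighth = 0.5 beats
  dotted half = 3 beats
  whole = 4 beats
  dotted half = 3 beats
  dotted half = 3 beats
  whole = 4 beats
Sum = 1.5 + 0.5 + 3 + 4 + 3 + 3 + 4
= 19 beats


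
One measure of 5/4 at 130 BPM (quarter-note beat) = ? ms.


Let's work it out.
Quarter-note beat duration = 60000 / 130 ms
Beats per measure (5/4) = 5
One measure = 5 × 60000 / 130 = 300000 / 130 ms
= 2307.7 ms


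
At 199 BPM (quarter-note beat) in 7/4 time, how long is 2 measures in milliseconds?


Quarter-note beat duration = 60000 / 199 ms
Beats per measure (7/4) = 7
One measure = 7 × 60000 / 199 = 420000 / 199 ms
2 measures = 2 × 420000 / 199 = 840000 / 199
= 4221.1 ms


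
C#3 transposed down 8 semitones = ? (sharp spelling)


Solution.
C#3: chromatic position 1 in octave 3 → absolute = 3×12 + 1 = 37
Transpose down 8: 37 - 8 = 29
29 = 2×12 + 5 → F in octave 2
Result = F2
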